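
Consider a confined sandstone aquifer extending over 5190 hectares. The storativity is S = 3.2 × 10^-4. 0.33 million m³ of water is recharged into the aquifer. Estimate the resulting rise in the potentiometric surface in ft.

A = 5190 hectares = 5.19 × 10^7 m²
ΔV = 0.33 million m³ = 3.3 × 10^5 m³
Δh = ΔV / (S × A) = 3.3 × 10^5 m³ / (3.2 × 10^-4 × 5.19 × 10^7 m²) = 19.87 m
Δh = 19.87 m = 65.19 ft

Δh ≈ 65.2 ft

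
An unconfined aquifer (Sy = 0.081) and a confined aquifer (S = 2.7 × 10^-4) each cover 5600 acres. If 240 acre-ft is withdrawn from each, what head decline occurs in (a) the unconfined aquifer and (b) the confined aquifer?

Δh_u ≈ 0.161 m; Δh_c ≈ 48.4 m

A = 5600 acres = 2.266 × 10^7 m²
ΔV = 240 acre-ft = 2.96 × 10^5 m³
Unconfined: Δh_u = ΔV/(Sy·A) = 2.96 × 10^5/(0.081 × 2.266 × 10^7) = 0.1613 m
Confined: Δh_c = ΔV/(S·A) = 2.96 × 10^5/(2.7 × 10^-4 × 2.266 × 10^7) = 48.38 m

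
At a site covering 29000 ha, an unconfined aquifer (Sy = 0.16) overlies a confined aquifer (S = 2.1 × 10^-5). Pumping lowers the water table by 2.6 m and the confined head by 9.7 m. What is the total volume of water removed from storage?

ΔV ≈ 1.21 × 10^8 m³

A = 29000 ha = 2.9 × 10^8 m²
Unconfined: ΔV_u = Sy × A × Δh_u = 0.16 × 2.9 × 10^8 × 2.6 = 1.206 × 10^8 m³
Confined: ΔV_c = S × A × Δh_c = 2.1 × 10^-5 × 2.9 × 10^8 × 9.7 = 59070 m³
Total ΔV = 1.206 × 10^8 + 59070 = 1.207 × 10^8 m³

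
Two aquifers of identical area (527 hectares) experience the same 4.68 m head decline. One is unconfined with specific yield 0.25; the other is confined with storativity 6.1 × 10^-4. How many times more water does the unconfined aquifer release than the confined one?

ΔV_u / ΔV_c ≈ 410

A = 527 hectares = 5.27 × 10^6 m²
Unconfined: ΔV_u = Sy × A × Δh = 0.25 × 5.27 × 10^6 × 4.68 = 6.166 × 10^6 m³
Confined: ΔV_c = S × A × Δh = 6.1 × 10^-4 × 5.27 × 10^6 × 4.68 = 15040 m³
Ratio = ΔV_u / ΔV_c = Sy / S = 0.25 / 6.1 × 10^-4 = 409.8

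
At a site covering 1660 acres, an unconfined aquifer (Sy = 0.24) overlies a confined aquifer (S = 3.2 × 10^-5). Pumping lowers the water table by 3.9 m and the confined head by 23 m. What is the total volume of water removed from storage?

ΔV ≈ 6.29 × 10^6 m³

A = 1660 acres = 6.718 × 10^6 m²
Unconfined: ΔV_u = Sy × A × Δh_u = 0.24 × 6.718 × 10^6 × 3.9 = 6.288 × 10^6 m³
Confined: ΔV_c = S × A × Δh_c = 3.2 × 10^-5 × 6.718 × 10^6 × 23 = 4944 m³
Total ΔV = 6.288 × 10^6 + 4944 = 6.293 × 10^6 m³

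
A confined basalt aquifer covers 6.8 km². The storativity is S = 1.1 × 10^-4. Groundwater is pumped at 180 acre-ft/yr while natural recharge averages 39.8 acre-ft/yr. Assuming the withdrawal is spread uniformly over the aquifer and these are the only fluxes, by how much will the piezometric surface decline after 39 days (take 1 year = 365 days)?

A = 6.8 km² = 6.8 × 10^6 m²
Net abstraction = 180 − 39.8 = 140.2 acre-ft/yr
Q_net = 140.2 acre-ft/yr = 473.8 m³/d
ΔV = Q × t = 473.8 m³/d × 39 d = 18480 m³
Δh = ΔV / (S × A) = 18480 / (1.1 × 10^-4 × 6.8 × 10^6) = 24.7 m

Δh ≈ 24.7 m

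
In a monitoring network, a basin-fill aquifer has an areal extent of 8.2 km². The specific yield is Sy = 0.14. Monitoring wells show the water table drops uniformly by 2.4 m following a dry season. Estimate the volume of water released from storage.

A = 8.2 km² = 8.2 × 10^6 m²
ΔV = Sy × A × Δh = 0.14 × 8.2 × 10^6 m² × 2.4 m = 2.755 × 10^6 m³

ΔV ≈ 2.76 × 10^6 m³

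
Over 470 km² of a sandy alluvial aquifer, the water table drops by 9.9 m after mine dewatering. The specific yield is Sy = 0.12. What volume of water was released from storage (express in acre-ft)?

ΔV ≈ 4.53 × 10^5 acre-ft

A = 470 km² = 4.7 × 10^8 m²
ΔV = Sy × A × Δh = 0.12 × 4.7 × 10^8 m² × 9.9 m = 5.584 × 10^8 m³
ΔV = 5.584 × 10^8 m³ = 4.527 × 10^5 acre-ft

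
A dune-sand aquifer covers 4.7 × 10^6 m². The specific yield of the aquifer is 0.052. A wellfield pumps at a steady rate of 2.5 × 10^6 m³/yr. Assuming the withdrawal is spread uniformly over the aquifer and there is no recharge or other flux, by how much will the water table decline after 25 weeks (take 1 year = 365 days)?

Δh ≈ 4.9 m

Q = 2.5 × 10^6 m³/yr = 6849 m³/d
t = 25 weeks = 175 d
ΔV = Q × t = 6849 m³/d × 175 d = 1.199 × 10^6 m³
Δh = ΔV / (Sy × A) = 1.199 × 10^6 / (0.052 × 4.7 × 10^6) = 4.904 m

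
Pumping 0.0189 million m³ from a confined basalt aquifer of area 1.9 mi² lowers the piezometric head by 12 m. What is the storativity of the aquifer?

S ≈ 3.2 × 10^-4

A = 1.9 mi² = 4.921 × 10^6 m²
ΔV = 0.0189 million m³ = 18900 m³
S = ΔV / (A × Δh) = 18900 m³ / (4.921 × 10^6 m² × 12 m) = 3.201 × 10^-4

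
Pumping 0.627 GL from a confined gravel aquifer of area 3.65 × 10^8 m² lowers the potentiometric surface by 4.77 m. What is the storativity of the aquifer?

ΔV = 0.627 GL = 6.27 × 10^5 m³
S = ΔV / (A × Δh) = 6.27 × 10^5 m³ / (3.65 × 10^8 m² × 4.77 m) = 3.601 × 10^-4

S ≈ 3.6 × 10^-4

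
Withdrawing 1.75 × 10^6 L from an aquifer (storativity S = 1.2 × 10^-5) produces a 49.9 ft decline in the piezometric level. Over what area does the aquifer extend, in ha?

A ≈ 959 ha

Δh = 49.9 ft = 15.21 m
ΔV = 1.75 × 10^6 L = 1750 m³
A = ΔV / (S × Δh) = 1750 / (1.2 × 10^-5 × 15.21) = 9.588 × 10^6 m²
A = 9.588 × 10^6 m² = 958.8 ha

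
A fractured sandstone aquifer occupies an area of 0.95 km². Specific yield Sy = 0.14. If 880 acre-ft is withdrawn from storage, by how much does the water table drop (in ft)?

A = 0.95 km² = 9.5 × 10^5 m²
ΔV = 880 acre-ft = 1.085 × 10^6 m³
Δh = ΔV / (Sy × A) = 1.085 × 10^6 m³ / (0.14 × 9.5 × 10^5 m²) = 8.161 m
Δh = 8.161 m = 26.78 ft

Δh ≈ 26.8 ft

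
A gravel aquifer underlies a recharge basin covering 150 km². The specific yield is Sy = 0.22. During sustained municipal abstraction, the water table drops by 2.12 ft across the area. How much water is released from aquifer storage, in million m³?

A = 150 km² = 1.5 × 10^8 m²
Δh = 2.12 ft = 0.6462 m
ΔV = Sy × A × Δh = 0.22 × 1.5 × 10^8 m² × 0.6462 m = 2.132 × 10^7 m³
ΔV = 2.132 × 10^7 m³ = 21.32 million m³

ΔV ≈ 21.3 million m³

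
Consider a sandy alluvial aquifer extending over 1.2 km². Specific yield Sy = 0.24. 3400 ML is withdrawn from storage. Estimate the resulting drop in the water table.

Δh ≈ 11.8 m

A = 1.2 km² = 1.2 × 10^6 m²
ΔV = 3400 ML = 3.4 × 10^6 m³
Δh = ΔV / (Sy × A) = 3.4 × 10^6 m³ / (0.24 × 1.2 × 10^6 m²) = 11.81 m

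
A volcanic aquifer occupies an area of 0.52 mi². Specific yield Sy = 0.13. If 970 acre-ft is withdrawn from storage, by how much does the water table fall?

Δh ≈ 6.83 m

A = 0.52 mi² = 1.347 × 10^6 m²
ΔV = 970 acre-ft = 1.196 × 10^6 m³
Δh = ΔV / (Sy × A) = 1.196 × 10^6 m³ / (0.13 × 1.347 × 10^6 m²) = 6.834 m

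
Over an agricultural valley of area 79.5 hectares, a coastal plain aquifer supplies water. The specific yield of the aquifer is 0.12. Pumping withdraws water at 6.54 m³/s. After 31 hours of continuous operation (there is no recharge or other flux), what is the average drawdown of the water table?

A = 79.5 hectares = 7.95 × 10^5 m²
Q = 6.54 m³/s = 5.651 × 10^5 m³/d
t = 31 hours = 1.292 d
ΔV = Q × t = 5.651 × 10^5 m³/d × 1.292 d = 7.299 × 10^5 m³
Δh = ΔV / (Sy × A) = 7.299 × 10^5 / (0.12 × 7.95 × 10^5) = 7.651 m

Δh ≈ 7.65 m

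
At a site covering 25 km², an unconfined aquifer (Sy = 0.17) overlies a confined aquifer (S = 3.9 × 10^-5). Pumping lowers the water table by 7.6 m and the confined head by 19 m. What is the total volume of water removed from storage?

A = 25 km² = 2.5 × 10^7 m²
Unconfined: ΔV_u = Sy × A × Δh_u = 0.17 × 2.5 × 10^7 × 7.6 = 3.23 × 10^7 m³
Confined: ΔV_c = S × A × Δh_c = 3.9 × 10^-5 × 2.5 × 10^7 × 19 = 18520 m³
Total ΔV = 3.23 × 10^7 + 18520 = 3.232 × 10^7 m³

ΔV ≈ 3.23 × 10^7 m³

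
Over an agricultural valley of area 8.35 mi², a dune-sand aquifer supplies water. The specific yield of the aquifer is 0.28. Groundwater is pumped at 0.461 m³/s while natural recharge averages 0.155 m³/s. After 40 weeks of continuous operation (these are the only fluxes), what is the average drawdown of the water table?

A = 8.35 mi² = 2.163 × 10^7 m²
Net abstraction = 0.461 − 0.155 = 0.306 m³/s
Q_net = 0.306 m³/s = 26440 m³/d
t = 40 weeks = 280 d
ΔV = Q × t = 26440 m³/d × 280 d = 7.403 × 10^6 m³
Δh = ΔV / (Sy × A) = 7.403 × 10^6 / (0.28 × 2.163 × 10^7) = 1.223 m

Δh ≈ 1.22 m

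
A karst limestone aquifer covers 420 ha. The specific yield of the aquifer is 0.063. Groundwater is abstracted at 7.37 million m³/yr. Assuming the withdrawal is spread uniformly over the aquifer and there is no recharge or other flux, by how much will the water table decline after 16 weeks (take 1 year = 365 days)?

Δh ≈ 8.55 m

A = 420 ha = 4.2 × 10^6 m²
Q = 7.37 million m³/yr = 20190 m³/d
t = 16 weeks = 112 d
ΔV = Q × t = 20190 m³/d × 112 d = 2.261 × 10^6 m³
Δh = ΔV / (Sy × A) = 2.261 × 10^6 / (0.063 × 4.2 × 10^6) = 8.547 m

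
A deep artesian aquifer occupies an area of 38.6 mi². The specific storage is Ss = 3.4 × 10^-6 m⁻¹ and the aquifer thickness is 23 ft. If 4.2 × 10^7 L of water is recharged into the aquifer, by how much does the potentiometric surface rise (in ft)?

b = 23 ft = 7.01 m
S = Ss × b = 3.4 × 10^-6 m⁻¹ × 7.01 m = 2.384 × 10^-5
A = 38.6 mi² = 9.997 × 10^7 m²
ΔV = 4.2 × 10^7 L = 42000 m³
Δh = ΔV / (S × A) = 42000 m³ / (2.384 × 10^-5 × 9.997 × 10^7 m²) = 17.63 m
Δh = 17.63 m = 57.83 ft

Δh ≈ 57.8 ft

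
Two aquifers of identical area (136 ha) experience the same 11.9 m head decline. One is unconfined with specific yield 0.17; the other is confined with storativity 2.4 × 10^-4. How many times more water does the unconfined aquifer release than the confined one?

ΔV_u / ΔV_c ≈ 708

A = 136 ha = 1.36 × 10^6 m²
Unconfined: ΔV_u = Sy × A × Δh = 0.17 × 1.36 × 10^6 × 11.9 = 2.751 × 10^6 m³
Confined: ΔV_c = S × A × Δh = 2.4 × 10^-4 × 1.36 × 10^6 × 11.9 = 3884 m³
Ratio = ΔV_u / ΔV_c = Sy / S = 0.17 / 2.4 × 10^-4 = 708.3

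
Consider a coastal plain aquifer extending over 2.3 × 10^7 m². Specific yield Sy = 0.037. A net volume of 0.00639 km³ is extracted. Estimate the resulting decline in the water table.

ΔV = 0.00639 km³ = 6.39 × 10^6 m³
Δh = ΔV / (Sy × A) = 6.39 × 10^6 m³ / (0.037 × 2.3 × 10^7 m²) = 7.509 m

Δh ≈ 7.51 m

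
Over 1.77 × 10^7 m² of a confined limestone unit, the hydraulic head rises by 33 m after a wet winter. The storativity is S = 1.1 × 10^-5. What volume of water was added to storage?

ΔV ≈ 6430 m³

ΔV = S × A × Δh = 1.1 × 10^-5 × 1.77 × 10^7 m² × 33 m = 6425 m³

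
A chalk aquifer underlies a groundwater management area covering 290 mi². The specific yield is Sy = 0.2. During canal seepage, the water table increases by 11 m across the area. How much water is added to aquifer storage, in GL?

A = 290 mi² = 7.511 × 10^8 m²
ΔV = Sy × A × Δh = 0.2 × 7.511 × 10^8 m² × 11 m = 1.652 × 10^9 m³
ΔV = 1.652 × 10^9 m³ = 1652 GL

ΔV ≈ 1650 GL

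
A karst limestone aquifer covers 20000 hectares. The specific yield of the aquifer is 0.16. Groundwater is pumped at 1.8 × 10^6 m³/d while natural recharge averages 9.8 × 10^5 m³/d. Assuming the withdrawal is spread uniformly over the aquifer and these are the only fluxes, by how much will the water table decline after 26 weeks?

A = 20000 hectares = 2 × 10^8 m²
Net abstraction = 1.8 × 10^6 − 9.8 × 10^5 = 8.2 × 10^5 m³/d
t = 26 weeks = 182 d
ΔV = Q × t = 8.2 × 10^5 m³/d × 182 d = 1.492 × 10^8 m³
Δh = ΔV / (Sy × A) = 1.492 × 10^8 / (0.16 × 2 × 10^8) = 4.664 m

Δh ≈ 4.66 m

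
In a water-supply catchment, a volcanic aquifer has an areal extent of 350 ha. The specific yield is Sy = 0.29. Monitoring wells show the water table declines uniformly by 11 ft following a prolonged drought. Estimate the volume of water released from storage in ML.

ΔV ≈ 3400 ML

A = 350 ha = 3.5 × 10^6 m²
Δh = 11 ft = 3.353 m
ΔV = Sy × A × Δh = 0.29 × 3.5 × 10^6 m² × 3.353 m = 3.403 × 10^6 m³
ΔV = 3.403 × 10^6 m³ = 3403 ML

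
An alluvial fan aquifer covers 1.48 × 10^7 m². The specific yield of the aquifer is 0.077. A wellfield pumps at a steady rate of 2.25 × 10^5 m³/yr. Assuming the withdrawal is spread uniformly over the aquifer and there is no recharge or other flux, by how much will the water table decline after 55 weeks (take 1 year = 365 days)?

Q = 2.25 × 10^5 m³/yr = 616.4 m³/d
t = 55 weeks = 385 d
ΔV = Q × t = 616.4 m³/d × 385 d = 2.373 × 10^5 m³
Δh = ΔV / (Sy × A) = 2.373 × 10^5 / (0.077 × 1.48 × 10^7) = 0.2083 m

Δh ≈ 0.208 m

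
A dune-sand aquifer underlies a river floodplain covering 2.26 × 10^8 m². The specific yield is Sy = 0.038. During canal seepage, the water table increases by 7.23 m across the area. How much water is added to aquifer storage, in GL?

ΔV ≈ 62.1 GL

ΔV = Sy × A × Δh = 0.038 × 2.26 × 10^8 m² × 7.23 m = 6.209 × 10^7 m³
ΔV = 6.209 × 10^7 m³ = 62.09 GL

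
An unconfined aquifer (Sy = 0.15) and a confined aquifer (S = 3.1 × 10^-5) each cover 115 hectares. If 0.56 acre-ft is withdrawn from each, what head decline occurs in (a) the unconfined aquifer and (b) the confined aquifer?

A = 115 hectares = 1.15 × 10^6 m²
ΔV = 0.56 acre-ft = 690.7 m³
Unconfined: Δh_u = ΔV/(Sy·A) = 690.7/(0.15 × 1.15 × 10^6) = 0.004004 m
Confined: Δh_c = ΔV/(S·A) = 690.7/(3.1 × 10^-5 × 1.15 × 10^6) = 19.38 m

Δh_u ≈ 0.004 m; Δh_c ≈ 19.4 m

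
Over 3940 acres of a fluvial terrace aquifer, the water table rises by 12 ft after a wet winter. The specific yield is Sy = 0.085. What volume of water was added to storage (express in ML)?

ΔV ≈ 4960 ML

A = 3940 acres = 1.594 × 10^7 m²
Δh = 12 ft = 3.658 m
ΔV = Sy × A × Δh = 0.085 × 1.594 × 10^7 m² × 3.658 m = 4.957 × 10^6 m³
ΔV = 4.957 × 10^6 m³ = 4957 ML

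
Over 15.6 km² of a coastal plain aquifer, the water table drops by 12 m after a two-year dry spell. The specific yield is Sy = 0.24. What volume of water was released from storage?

ΔV ≈ 4.49 × 10^7 m³

A = 15.6 km² = 1.56 × 10^7 m²
ΔV = Sy × A × Δh = 0.24 × 1.56 × 10^7 m² × 12 m = 4.493 × 10^7 m³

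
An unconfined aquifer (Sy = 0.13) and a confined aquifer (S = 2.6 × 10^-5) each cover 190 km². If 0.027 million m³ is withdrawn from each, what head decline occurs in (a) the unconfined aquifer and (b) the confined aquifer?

Δh_u ≈ 0.00109 m; Δh_c ≈ 5.47 m

A = 190 km² = 1.9 × 10^8 m²
ΔV = 0.027 million m³ = 27000 m³
Unconfined: Δh_u = ΔV/(Sy·A) = 27000/(0.13 × 1.9 × 10^8) = 0.001093 m
Confined: Δh_c = ΔV/(S·A) = 27000/(2.6 × 10^-5 × 1.9 × 10^8) = 5.466 m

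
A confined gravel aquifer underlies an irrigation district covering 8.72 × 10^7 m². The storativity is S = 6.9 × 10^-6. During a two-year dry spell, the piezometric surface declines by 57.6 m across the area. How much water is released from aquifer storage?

ΔV ≈ 34700 m³

ΔV = S × A × Δh = 6.9 × 10^-6 × 8.72 × 10^7 m² × 57.6 m = 34660 m³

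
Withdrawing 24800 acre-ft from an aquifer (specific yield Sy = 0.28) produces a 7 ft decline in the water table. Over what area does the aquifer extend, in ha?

Δh = 7 ft = 2.134 m
ΔV = 24800 acre-ft = 3.059 × 10^7 m³
A = ΔV / (Sy × Δh) = 3.059 × 10^7 / (0.28 × 2.134) = 5.121 × 10^7 m²
A = 5.121 × 10^7 m² = 5121 ha

A ≈ 5120 ha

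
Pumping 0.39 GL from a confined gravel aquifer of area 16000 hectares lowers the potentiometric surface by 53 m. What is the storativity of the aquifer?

S ≈ 4.6 × 10^-5

A = 16000 hectares = 1.6 × 10^8 m²
ΔV = 0.39 GL = 3.9 × 10^5 m³
S = ΔV / (A × Δh) = 3.9 × 10^5 m³ / (1.6 × 10^8 m² × 53 m) = 4.599 × 10^-5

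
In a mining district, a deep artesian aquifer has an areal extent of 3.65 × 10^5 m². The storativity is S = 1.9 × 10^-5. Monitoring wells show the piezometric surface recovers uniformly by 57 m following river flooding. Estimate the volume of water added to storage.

ΔV ≈ 395 m³

ΔV = S × A × Δh = 1.9 × 10^-5 × 3.65 × 10^5 m² × 57 m = 395.3 m³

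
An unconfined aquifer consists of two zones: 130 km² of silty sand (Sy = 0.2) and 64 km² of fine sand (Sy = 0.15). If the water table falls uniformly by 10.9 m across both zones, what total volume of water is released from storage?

A₁ = 130 km² = 1.3 × 10^8 m²; A₂ = 64 km² = 6.4 × 10^7 m²
ΔV₁ = 0.2 × 1.3 × 10^8 × 10.9 = 2.834 × 10^8 m³
ΔV₂ = 0.15 × 6.4 × 10^7 × 10.9 = 1.046 × 10^8 m³
ΔV = ΔV₁ + ΔV₂ = 3.88 × 10^8 m³

ΔV ≈ 3.88 × 10^8 m³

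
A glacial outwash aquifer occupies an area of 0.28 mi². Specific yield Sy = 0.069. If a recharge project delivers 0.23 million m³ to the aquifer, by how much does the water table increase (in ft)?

Δh ≈ 15.1 ft

A = 0.28 mi² = 7.252 × 10^5 m²
ΔV = 0.23 million m³ = 2.3 × 10^5 m³
Δh = ΔV / (Sy × A) = 2.3 × 10^5 m³ / (0.069 × 7.252 × 10^5 m²) = 4.596 m
Δh = 4.596 m = 15.08 ft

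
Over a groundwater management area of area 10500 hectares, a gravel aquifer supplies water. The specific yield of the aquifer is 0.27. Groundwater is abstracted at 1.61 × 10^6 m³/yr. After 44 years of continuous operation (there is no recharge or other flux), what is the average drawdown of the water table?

Δh ≈ 2.5 m

A = 10500 hectares = 1.05 × 10^8 m²
Q = 1.61 × 10^6 m³/yr = 4411 m³/d
t = 44 years = 16060 d
ΔV = Q × t = 4411 m³/d × 16060 d = 7.084 × 10^7 m³
Δh = ΔV / (Sy × A) = 7.084 × 10^7 / (0.27 × 1.05 × 10^8) = 2.499 m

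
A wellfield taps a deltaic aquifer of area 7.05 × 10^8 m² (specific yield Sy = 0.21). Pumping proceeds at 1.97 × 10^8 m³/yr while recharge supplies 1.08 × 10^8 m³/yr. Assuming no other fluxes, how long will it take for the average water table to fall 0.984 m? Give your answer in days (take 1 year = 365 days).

ΔV = Sy × A × Δh = 0.21 × 7.05 × 10^8 × 0.984 = 1.457 × 10^8 m³
Net withdrawal = 1.97 × 10^8 − 1.08 × 10^8 = 8.9 × 10^7 m³/yr = 2.438 × 10^5 m³/d
t = ΔV / Q = 1.457 × 10^8 m³ / 2.438 × 10^5 m³/d = 597.5 d

t ≈ 597 days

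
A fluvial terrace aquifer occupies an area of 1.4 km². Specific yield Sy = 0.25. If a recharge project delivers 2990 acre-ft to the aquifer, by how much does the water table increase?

Δh ≈ 10.5 m

A = 1.4 km² = 1.4 × 10^6 m²
ΔV = 2990 acre-ft = 3.688 × 10^6 m³
Δh = ΔV / (Sy × A) = 3.688 × 10^6 m³ / (0.25 × 1.4 × 10^6 m²) = 10.54 m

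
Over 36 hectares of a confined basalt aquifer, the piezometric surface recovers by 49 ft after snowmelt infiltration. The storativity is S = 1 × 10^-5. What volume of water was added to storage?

A = 36 hectares = 3.6 × 10^5 m²
Δh = 49 ft = 14.94 m
ΔV = S × A × Δh = 1 × 10^-5 × 3.6 × 10^5 m² × 14.94 m = 53.77 m³

ΔV ≈ 53.8 m³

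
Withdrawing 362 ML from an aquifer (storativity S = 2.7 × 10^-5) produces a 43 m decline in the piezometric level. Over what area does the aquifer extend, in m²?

ΔV = 362 ML = 3.62 × 10^5 m³
A = ΔV / (S × Δh) = 3.62 × 10^5 / (2.7 × 10^-5 × 43) = 3.118 × 10^8 m²

A ≈ 3.12 × 10^8 m²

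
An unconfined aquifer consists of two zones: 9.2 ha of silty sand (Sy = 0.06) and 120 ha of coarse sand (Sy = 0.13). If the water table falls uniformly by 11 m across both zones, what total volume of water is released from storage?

A₁ = 9.2 ha = 92000 m²; A₂ = 120 ha = 1.2 × 10^6 m²
ΔV₁ = 0.06 × 92000 × 11 = 60720 m³
ΔV₂ = 0.13 × 1.2 × 10^6 × 11 = 1.716 × 10^6 m³
ΔV = ΔV₁ + ΔV₂ = 1.777 × 10^6 m³

ΔV ≈ 1.78 × 10^6 m³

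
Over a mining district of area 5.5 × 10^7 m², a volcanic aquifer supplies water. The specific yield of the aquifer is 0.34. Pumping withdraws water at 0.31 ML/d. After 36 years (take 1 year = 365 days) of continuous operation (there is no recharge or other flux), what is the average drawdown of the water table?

Q = 0.31 ML/d = 310 m³/d
t = 36 years = 13140 d
ΔV = Q × t = 310 m³/d × 13140 d = 4.073 × 10^6 m³
Δh = ΔV / (Sy × A) = 4.073 × 10^6 / (0.34 × 5.5 × 10^7) = 0.2178 m

Δh ≈ 0.218 m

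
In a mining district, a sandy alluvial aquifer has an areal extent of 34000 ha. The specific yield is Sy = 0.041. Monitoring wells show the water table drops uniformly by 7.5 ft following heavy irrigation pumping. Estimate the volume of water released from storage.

A = 34000 ha = 3.4 × 10^8 m²
Δh = 7.5 ft = 2.286 m
ΔV = Sy × A × Δh = 0.041 × 3.4 × 10^8 m² × 2.286 m = 3.187 × 10^7 m³

ΔV ≈ 3.19 × 10^7 m³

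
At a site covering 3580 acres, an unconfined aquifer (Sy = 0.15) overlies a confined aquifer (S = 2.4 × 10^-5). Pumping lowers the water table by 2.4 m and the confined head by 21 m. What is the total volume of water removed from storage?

A = 3580 acres = 1.449 × 10^7 m²
Unconfined: ΔV_u = Sy × A × Δh_u = 0.15 × 1.449 × 10^7 × 2.4 = 5.216 × 10^6 m³
Confined: ΔV_c = S × A × Δh_c = 2.4 × 10^-5 × 1.449 × 10^7 × 21 = 7302 m³
Total ΔV = 5.216 × 10^6 + 7302 = 5.223 × 10^6 m³

ΔV ≈ 5.22 × 10^6 m³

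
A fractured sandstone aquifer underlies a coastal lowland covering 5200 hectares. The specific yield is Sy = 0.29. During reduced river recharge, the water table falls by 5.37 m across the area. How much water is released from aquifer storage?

A = 5200 hectares = 5.2 × 10^7 m²
ΔV = Sy × A × Δh = 0.29 × 5.2 × 10^7 m² × 5.37 m = 8.098 × 10^7 m³

ΔV ≈ 8.1 × 10^7 m³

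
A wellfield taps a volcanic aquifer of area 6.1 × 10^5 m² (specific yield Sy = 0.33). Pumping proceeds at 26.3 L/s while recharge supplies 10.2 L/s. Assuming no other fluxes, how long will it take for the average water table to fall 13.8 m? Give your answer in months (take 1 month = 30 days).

ΔV = Sy × A × Δh = 0.33 × 6.1 × 10^5 × 13.8 = 2.778 × 10^6 m³
Net withdrawal = 26.3 − 10.2 = 16.1 L/s = 1391 m³/d
t = ΔV / Q = 2.778 × 10^6 m³ / 1391 m³/d = 1997 d
t = 1997 d ≈ 66.57 months

t ≈ 66.6 months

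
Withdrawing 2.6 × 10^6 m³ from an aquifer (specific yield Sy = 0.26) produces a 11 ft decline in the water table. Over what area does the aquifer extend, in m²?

A ≈ 2.98 × 10^6 m²

Δh = 11 ft = 3.353 m
A = ΔV / (Sy × Δh) = 2.6 × 10^6 / (0.26 × 3.353) = 2.983 × 10^6 m²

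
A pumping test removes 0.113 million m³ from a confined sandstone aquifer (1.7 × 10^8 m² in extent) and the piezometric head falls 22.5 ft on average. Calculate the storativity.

Δh = 22.5 ft = 6.858 m
ΔV = 0.113 million m³ = 1.13 × 10^5 m³
S = ΔV / (A × Δh) = 1.13 × 10^5 m³ / (1.7 × 10^8 m² × 6.858 m) = 9.692 × 10^-5

S ≈ 9.7 × 10^-5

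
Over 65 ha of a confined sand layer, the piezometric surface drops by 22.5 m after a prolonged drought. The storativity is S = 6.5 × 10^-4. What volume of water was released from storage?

ΔV ≈ 9510 m³

A = 65 ha = 6.5 × 10^5 m²
ΔV = S × A × Δh = 6.5 × 10^-4 × 6.5 × 10^5 m² × 22.5 m = 9506 m³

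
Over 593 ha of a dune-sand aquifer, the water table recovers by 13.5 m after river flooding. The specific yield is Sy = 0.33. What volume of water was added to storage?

A = 593 ha = 5.93 × 10^6 m²
ΔV = Sy × A × Δh = 0.33 × 5.93 × 10^6 m² × 13.5 m = 2.642 × 10^7 m³

ΔV ≈ 2.64 × 10^7 m³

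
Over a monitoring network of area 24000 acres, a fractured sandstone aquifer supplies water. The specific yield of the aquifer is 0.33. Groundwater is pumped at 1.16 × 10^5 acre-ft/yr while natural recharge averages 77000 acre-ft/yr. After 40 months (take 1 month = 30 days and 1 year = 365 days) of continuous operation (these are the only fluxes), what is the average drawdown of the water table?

A = 24000 acres = 9.712 × 10^7 m²
Net abstraction = 1.16 × 10^5 − 77000 = 39000 acre-ft/yr
Q_net = 39000 acre-ft/yr = 1.318 × 10^5 m³/d
t = 40 months = 1200 d
ΔV = Q × t = 1.318 × 10^5 m³/d × 1200 d = 1.582 × 10^8 m³
Δh = ΔV / (Sy × A) = 1.582 × 10^8 / (0.33 × 9.712 × 10^7) = 4.934 m

Δh ≈ 4.93 m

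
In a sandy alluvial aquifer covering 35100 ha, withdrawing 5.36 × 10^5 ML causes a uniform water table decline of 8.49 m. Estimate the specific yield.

Sy ≈ 0.18

A = 35100 ha = 3.51 × 10^8 m²
ΔV = 5.36 × 10^5 ML = 5.36 × 10^8 m³
Sy = ΔV / (A × Δh) = 5.36 × 10^8 m³ / (3.51 × 10^8 m² × 8.49 m) = 0.1799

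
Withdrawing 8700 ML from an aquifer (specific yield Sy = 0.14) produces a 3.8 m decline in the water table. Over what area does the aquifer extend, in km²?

A ≈ 16.4 km²

ΔV = 8700 ML = 8.7 × 10^6 m³
A = ΔV / (Sy × Δh) = 8.7 × 10^6 / (0.14 × 3.8) = 1.635 × 10^7 m²
A = 1.635 × 10^7 m² = 16.35 km²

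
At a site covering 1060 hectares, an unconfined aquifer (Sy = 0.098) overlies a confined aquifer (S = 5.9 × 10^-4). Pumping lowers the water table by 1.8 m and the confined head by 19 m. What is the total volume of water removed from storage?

A = 1060 hectares = 1.06 × 10^7 m²
Unconfined: ΔV_u = Sy × A × Δh_u = 0.098 × 1.06 × 10^7 × 1.8 = 1.87 × 10^6 m³
Confined: ΔV_c = S × A × Δh_c = 5.9 × 10^-4 × 1.06 × 10^7 × 19 = 1.188 × 10^5 m³
Total ΔV = 1.87 × 10^6 + 1.188 × 10^5 = 1.989 × 10^6 m³

ΔV ≈ 1.99 × 10^6 m³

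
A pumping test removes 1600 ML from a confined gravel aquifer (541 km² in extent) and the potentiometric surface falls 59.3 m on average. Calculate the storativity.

S ≈ 5 × 10^-5

A = 541 km² = 5.41 × 10^8 m²
ΔV = 1600 ML = 1.6 × 10^6 m³
S = ΔV / (A × Δh) = 1.6 × 10^6 m³ / (5.41 × 10^8 m² × 59.3 m) = 4.987 × 10^-5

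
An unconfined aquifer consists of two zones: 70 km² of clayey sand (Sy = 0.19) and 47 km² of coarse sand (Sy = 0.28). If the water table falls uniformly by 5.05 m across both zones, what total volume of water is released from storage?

ΔV ≈ 1.34 × 10^8 m³

A₁ = 70 km² = 7 × 10^7 m²; A₂ = 47 km² = 4.7 × 10^7 m²
ΔV₁ = 0.19 × 7 × 10^7 × 5.05 = 6.716 × 10^7 m³
ΔV₂ = 0.28 × 4.7 × 10^7 × 5.05 = 6.646 × 10^7 m³
ΔV = ΔV₁ + ΔV₂ = 1.336 × 10^8 m³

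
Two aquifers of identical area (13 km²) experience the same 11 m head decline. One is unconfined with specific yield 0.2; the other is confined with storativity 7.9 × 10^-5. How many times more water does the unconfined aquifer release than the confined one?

ΔV_u / ΔV_c ≈ 2530

A = 13 km² = 1.3 × 10^7 m²
Unconfined: ΔV_u = Sy × A × Δh = 0.2 × 1.3 × 10^7 × 11 = 2.86 × 10^7 m³
Confined: ΔV_c = S × A × Δh = 7.9 × 10^-5 × 1.3 × 10^7 × 11 = 11300 m³
Ratio = ΔV_u / ΔV_c = Sy / S = 0.2 / 7.9 × 10^-5 = 2532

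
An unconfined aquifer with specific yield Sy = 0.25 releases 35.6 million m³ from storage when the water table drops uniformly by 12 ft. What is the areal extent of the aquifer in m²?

Δh = 12 ft = 3.658 m
ΔV = 35.6 million m³ = 3.56 × 10^7 m³
A = ΔV / (Sy × Δh) = 3.56 × 10^7 / (0.25 × 3.658) = 3.893 × 10^7 m²

A ≈ 3.89 × 10^7 m²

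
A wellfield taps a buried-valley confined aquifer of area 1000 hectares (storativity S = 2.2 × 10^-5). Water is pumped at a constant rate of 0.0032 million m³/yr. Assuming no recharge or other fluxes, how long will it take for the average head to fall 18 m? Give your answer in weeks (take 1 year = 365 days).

A = 1000 hectares = 1 × 10^7 m²
ΔV = S × A × Δh = 2.2 × 10^-5 × 1 × 10^7 × 18 = 3960 m³
Q = 0.0032 million m³/yr = 8.767 m³/d
t = ΔV / Q = 3960 m³ / 8.767 m³/d = 451.7 d
t = 451.7 d ≈ 64.53 weeks

t ≈ 64.5 weeks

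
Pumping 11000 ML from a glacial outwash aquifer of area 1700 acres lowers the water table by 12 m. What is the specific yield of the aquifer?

Sy ≈ 0.13

A = 1700 acres = 6.88 × 10^6 m²
ΔV = 11000 ML = 1.1 × 10^7 m³
Sy = ΔV / (A × Δh) = 1.1 × 10^7 m³ / (6.88 × 10^6 m² × 12 m) = 0.1332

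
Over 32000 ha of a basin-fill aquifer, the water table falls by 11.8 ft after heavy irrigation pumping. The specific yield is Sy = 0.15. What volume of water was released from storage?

A = 32000 ha = 3.2 × 10^8 m²
Δh = 11.8 ft = 3.597 m
ΔV = Sy × A × Δh = 0.15 × 3.2 × 10^8 m² × 3.597 m = 1.726 × 10^8 m³

ΔV ≈ 1.73 × 10^8 m³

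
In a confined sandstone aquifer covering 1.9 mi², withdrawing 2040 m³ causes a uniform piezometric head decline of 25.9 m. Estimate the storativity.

A = 1.9 mi² = 4.921 × 10^6 m²
S = ΔV / (A × Δh) = 2040 m³ / (4.921 × 10^6 m² × 25.9 m) = 1.601 × 10^-5

S ≈ 1.6 × 10^-5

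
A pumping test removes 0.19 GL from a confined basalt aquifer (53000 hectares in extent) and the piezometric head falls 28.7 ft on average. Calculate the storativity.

S ≈ 4.1 × 10^-5

A = 53000 hectares = 5.3 × 10^8 m²
Δh = 28.7 ft = 8.748 m
ΔV = 0.19 GL = 1.9 × 10^5 m³
S = ΔV / (A × Δh) = 1.9 × 10^5 m³ / (5.3 × 10^8 m² × 8.748 m) = 4.098 × 10^-5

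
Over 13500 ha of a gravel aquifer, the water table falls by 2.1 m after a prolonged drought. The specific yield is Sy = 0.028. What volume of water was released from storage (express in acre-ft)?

ΔV ≈ 6440 acre-ft

A = 13500 ha = 1.35 × 10^8 m²
ΔV = Sy × A × Δh = 0.028 × 1.35 × 10^8 m² × 2.1 m = 7.938 × 10^6 m³
ΔV = 7.938 × 10^6 m³ = 6435 acre-ft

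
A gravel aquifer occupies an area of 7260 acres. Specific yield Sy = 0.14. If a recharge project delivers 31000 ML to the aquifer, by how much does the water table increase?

Δh ≈ 7.54 m

A = 7260 acres = 2.938 × 10^7 m²
ΔV = 31000 ML = 3.1 × 10^7 m³
Δh = ΔV / (Sy × A) = 3.1 × 10^7 m³ / (0.14 × 2.938 × 10^7 m²) = 7.537 m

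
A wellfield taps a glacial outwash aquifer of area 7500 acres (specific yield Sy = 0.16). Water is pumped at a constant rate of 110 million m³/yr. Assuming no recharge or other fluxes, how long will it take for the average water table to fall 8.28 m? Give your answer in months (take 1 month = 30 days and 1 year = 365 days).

t ≈ 4.45 months

A = 7500 acres = 3.035 × 10^7 m²
ΔV = Sy × A × Δh = 0.16 × 3.035 × 10^7 × 8.28 = 4.021 × 10^7 m³
Q = 110 million m³/yr = 3.014 × 10^5 m³/d
t = ΔV / Q = 4.021 × 10^7 m³ / 3.014 × 10^5 m³/d = 133.4 d
t = 133.4 d ≈ 4.447 months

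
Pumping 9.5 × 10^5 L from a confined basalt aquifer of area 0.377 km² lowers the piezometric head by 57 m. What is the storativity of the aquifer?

S ≈ 4.4 × 10^-5

A = 0.377 km² = 3.77 × 10^5 m²
ΔV = 9.5 × 10^5 L = 950 m³
S = ΔV / (A × Δh) = 950 m³ / (3.77 × 10^5 m² × 57 m) = 4.421 × 10^-5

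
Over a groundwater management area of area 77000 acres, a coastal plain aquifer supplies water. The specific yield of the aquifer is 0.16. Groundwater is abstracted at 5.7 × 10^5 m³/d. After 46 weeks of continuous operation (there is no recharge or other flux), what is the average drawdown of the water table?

A = 77000 acres = 3.116 × 10^8 m²
t = 46 weeks = 322 d
ΔV = Q × t = 5.7 × 10^5 m³/d × 322 d = 1.835 × 10^8 m³
Δh = ΔV / (Sy × A) = 1.835 × 10^8 / (0.16 × 3.116 × 10^8) = 3.681 m

Δh ≈ 3.68 m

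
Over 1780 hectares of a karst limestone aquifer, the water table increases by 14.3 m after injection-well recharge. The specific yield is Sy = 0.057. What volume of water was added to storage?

A = 1780 hectares = 1.78 × 10^7 m²
ΔV = Sy × A × Δh = 0.057 × 1.78 × 10^7 m² × 14.3 m = 1.451 × 10^7 m³

ΔV ≈ 1.45 × 10^7 m³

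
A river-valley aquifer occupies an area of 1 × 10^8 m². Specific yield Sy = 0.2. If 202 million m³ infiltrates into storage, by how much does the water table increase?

Δh ≈ 10.1 m

ΔV = 202 million m³ = 2.02 × 10^8 m³
Δh = ΔV / (Sy × A) = 2.02 × 10^8 m³ / (0.2 × 1 × 10^8 m²) = 10.1 m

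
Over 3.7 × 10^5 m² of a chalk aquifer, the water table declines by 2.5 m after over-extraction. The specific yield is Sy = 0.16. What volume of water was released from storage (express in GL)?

ΔV ≈ 0.148 GL

ΔV = Sy × A × Δh = 0.16 × 3.7 × 10^5 m² × 2.5 m = 1.48 × 10^5 m³
ΔV = 1.48 × 10^5 m³ = 0.148 GL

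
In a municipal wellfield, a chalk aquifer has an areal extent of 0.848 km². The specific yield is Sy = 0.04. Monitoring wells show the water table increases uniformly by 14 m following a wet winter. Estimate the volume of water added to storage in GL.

A = 0.848 km² = 8.48 × 10^5 m²
ΔV = Sy × A × Δh = 0.04 × 8.48 × 10^5 m² × 14 m = 4.749 × 10^5 m³
ΔV = 4.749 × 10^5 m³ = 0.4749 GL

ΔV ≈ 0.475 GL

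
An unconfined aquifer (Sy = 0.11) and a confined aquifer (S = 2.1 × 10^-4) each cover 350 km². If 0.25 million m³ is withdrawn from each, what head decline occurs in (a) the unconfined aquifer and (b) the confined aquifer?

A = 350 km² = 3.5 × 10^8 m²
ΔV = 0.25 million m³ = 2.5 × 10^5 m³
Unconfined: Δh_u = ΔV/(Sy·A) = 2.5 × 10^5/(0.11 × 3.5 × 10^8) = 0.006494 m
Confined: Δh_c = ΔV/(S·A) = 2.5 × 10^5/(2.1 × 10^-4 × 3.5 × 10^8) = 3.401 m

Δh_u ≈ 0.00649 m; Δh_c ≈ 3.4 m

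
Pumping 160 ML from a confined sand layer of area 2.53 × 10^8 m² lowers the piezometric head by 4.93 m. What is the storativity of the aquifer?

ΔV = 160 ML = 1.6 × 10^5 m³
S = ΔV / (A × Δh) = 1.6 × 10^5 m³ / (2.53 × 10^8 m² × 4.93 m) = 1.283 × 10^-4

S ≈ 1.3 × 10^-4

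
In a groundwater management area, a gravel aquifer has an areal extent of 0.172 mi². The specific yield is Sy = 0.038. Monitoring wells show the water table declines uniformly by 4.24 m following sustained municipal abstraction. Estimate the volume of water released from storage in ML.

A = 0.172 mi² = 4.455 × 10^5 m²
ΔV = Sy × A × Δh = 0.038 × 4.455 × 10^5 m² × 4.24 m = 71780 m³
ΔV = 71780 m³ = 71.78 ML

ΔV ≈ 71.8 ML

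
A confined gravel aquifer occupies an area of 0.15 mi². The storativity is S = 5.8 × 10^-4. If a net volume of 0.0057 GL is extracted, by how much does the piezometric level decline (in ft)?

A = 0.15 mi² = 3.885 × 10^5 m²
ΔV = 0.0057 GL = 5700 m³
Δh = ΔV / (S × A) = 5700 m³ / (5.8 × 10^-4 × 3.885 × 10^5 m²) = 25.3 m
Δh = 25.3 m = 82.99 ft

Δh ≈ 83 ft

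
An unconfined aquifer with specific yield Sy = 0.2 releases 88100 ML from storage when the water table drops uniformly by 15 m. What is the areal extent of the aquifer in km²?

A ≈ 29.4 km²

ΔV = 88100 ML = 8.81 × 10^7 m³
A = ΔV / (Sy × Δh) = 8.81 × 10^7 / (0.2 × 15) = 2.937 × 10^7 m²
A = 2.937 × 10^7 m² = 29.37 km²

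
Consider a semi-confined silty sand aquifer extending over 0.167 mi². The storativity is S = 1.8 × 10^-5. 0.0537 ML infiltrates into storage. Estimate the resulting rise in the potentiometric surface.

A = 0.167 mi² = 4.325 × 10^5 m²
ΔV = 0.0537 ML = 53.7 m³
Δh = ΔV / (S × A) = 53.7 m³ / (1.8 × 10^-5 × 4.325 × 10^5 m²) = 6.897 m

Δh ≈ 6.9 m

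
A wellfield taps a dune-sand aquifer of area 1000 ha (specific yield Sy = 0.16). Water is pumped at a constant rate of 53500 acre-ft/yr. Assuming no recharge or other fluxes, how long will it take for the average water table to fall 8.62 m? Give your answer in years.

t ≈ 0.209 years

A = 1000 ha = 1 × 10^7 m²
ΔV = Sy × A × Δh = 0.16 × 1 × 10^7 × 8.62 = 1.379 × 10^7 m³
Q = 53500 acre-ft/yr = 1.808 × 10^5 m³/d
t = ΔV / Q = 1.379 × 10^7 m³ / 1.808 × 10^5 m³/d = 76.28 d
t = 76.28 d ≈ 0.209 years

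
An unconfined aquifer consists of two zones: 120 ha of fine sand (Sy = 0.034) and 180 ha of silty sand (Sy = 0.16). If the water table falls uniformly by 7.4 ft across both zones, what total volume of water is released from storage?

ΔV ≈ 7.42 × 10^5 m³

A₁ = 120 ha = 1.2 × 10^6 m²; A₂ = 180 ha = 1.8 × 10^6 m²
Δh = 7.4 ft = 2.256 m
ΔV₁ = 0.034 × 1.2 × 10^6 × 2.256 = 92030 m³
ΔV₂ = 0.16 × 1.8 × 10^6 × 2.256 = 6.496 × 10^5 m³
ΔV = ΔV₁ + ΔV₂ = 7.416 × 10^5 m³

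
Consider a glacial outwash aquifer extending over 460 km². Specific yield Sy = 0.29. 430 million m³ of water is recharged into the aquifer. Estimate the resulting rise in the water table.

Δh ≈ 3.22 m

A = 460 km² = 4.6 × 10^8 m²
ΔV = 430 million m³ = 4.3 × 10^8 m³
Δh = ΔV / (Sy × A) = 4.3 × 10^8 m³ / (0.29 × 4.6 × 10^8 m²) = 3.223 m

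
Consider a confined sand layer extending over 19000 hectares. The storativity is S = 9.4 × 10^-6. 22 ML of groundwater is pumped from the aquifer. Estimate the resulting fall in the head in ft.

A = 19000 hectares = 1.9 × 10^8 m²
ΔV = 22 ML = 22000 m³
Δh = ΔV / (S × A) = 22000 m³ / (9.4 × 10^-6 × 1.9 × 10^8 m²) = 12.32 m
Δh = 12.32 m = 40.41 ft

Δh ≈ 40.4 ft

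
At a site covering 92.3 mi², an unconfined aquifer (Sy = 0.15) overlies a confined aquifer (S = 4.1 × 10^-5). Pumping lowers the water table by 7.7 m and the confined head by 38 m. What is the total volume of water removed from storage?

ΔV ≈ 2.76 × 10^8 m³

A = 92.3 mi² = 2.391 × 10^8 m²
Unconfined: ΔV_u = Sy × A × Δh_u = 0.15 × 2.391 × 10^8 × 7.7 = 2.761 × 10^8 m³
Confined: ΔV_c = S × A × Δh_c = 4.1 × 10^-5 × 2.391 × 10^8 × 38 = 3.724 × 10^5 m³
Total ΔV = 2.761 × 10^8 + 3.724 × 10^5 = 2.765 × 10^8 m³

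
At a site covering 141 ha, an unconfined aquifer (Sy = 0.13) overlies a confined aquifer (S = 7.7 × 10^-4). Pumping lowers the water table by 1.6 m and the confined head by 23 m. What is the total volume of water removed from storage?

ΔV ≈ 3.18 × 10^5 m³

A = 141 ha = 1.41 × 10^6 m²
Unconfined: ΔV_u = Sy × A × Δh_u = 0.13 × 1.41 × 10^6 × 1.6 = 2.933 × 10^5 m³
Confined: ΔV_c = S × A × Δh_c = 7.7 × 10^-4 × 1.41 × 10^6 × 23 = 24970 m³
Total ΔV = 2.933 × 10^5 + 24970 = 3.183 × 10^5 m³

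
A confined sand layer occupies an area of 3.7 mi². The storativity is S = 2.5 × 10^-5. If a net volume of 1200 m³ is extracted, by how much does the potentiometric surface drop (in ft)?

Δh ≈ 16.4 ft

A = 3.7 mi² = 9.583 × 10^6 m²
Δh = ΔV / (S × A) = 1200 m³ / (2.5 × 10^-5 × 9.583 × 10^6 m²) = 5.009 m
Δh = 5.009 m = 16.43 ft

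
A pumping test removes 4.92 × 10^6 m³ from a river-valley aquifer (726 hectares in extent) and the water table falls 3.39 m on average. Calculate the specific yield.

Sy ≈ 0.2

A = 726 hectares = 7.26 × 10^6 m²
Sy = ΔV / (A × Δh) = 4.92 × 10^6 m³ / (7.26 × 10^6 m² × 3.39 m) = 0.1999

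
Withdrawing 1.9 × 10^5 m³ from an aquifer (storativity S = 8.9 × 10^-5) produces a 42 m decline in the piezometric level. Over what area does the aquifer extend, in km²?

A = ΔV / (S × Δh) = 1.9 × 10^5 / (8.9 × 10^-5 × 42) = 5.083 × 10^7 m²
A = 5.083 × 10^7 m² = 50.83 km²

A ≈ 50.8 km²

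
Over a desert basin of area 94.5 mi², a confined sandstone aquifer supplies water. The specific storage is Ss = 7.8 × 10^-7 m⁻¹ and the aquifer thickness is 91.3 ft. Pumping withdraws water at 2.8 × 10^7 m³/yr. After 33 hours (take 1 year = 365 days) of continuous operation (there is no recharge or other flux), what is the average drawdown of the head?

Δh ≈ 19.9 m

b = 91.3 ft = 27.83 m
S = Ss × b = 7.8 × 10^-7 m⁻¹ × 27.83 m = 2.171 × 10^-5
A = 94.5 mi² = 2.448 × 10^8 m²
Q = 2.8 × 10^7 m³/yr = 76710 m³/d
t = 33 hours = 1.375 d
ΔV = Q × t = 76710 m³/d × 1.375 d = 1.055 × 10^5 m³
Δh = ΔV / (S × A) = 1.055 × 10^5 / (2.171 × 10^-5 × 2.448 × 10^8) = 19.85 m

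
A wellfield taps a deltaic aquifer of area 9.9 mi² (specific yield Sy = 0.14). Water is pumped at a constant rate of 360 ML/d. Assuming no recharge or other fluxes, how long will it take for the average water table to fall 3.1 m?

A = 9.9 mi² = 2.564 × 10^7 m²
ΔV = Sy × A × Δh = 0.14 × 2.564 × 10^7 × 3.1 = 1.113 × 10^7 m³
Q = 360 ML/d = 3.6 × 10^5 m³/d
t = ΔV / Q = 1.113 × 10^7 m³ / 3.6 × 10^5 m³/d = 30.91 d

t ≈ 30.9 days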